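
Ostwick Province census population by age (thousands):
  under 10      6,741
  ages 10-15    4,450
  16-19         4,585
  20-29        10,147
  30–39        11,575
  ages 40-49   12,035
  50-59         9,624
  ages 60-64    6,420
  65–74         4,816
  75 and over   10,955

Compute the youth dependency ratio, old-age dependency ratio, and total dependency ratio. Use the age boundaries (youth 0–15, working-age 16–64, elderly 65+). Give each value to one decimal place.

0–15: 6,741 + 4,450 = 11,191
16–64: 4,585 + 10,147 + 11,575 + 12,035 + 9,624 + 6,420 = 54,386
65+: 4,816 + 10,955 = 15,771
Youth dependency ratio = 11,191 / 54,386 × 100 = 20.6
Old-age dependency ratio = 15,771 / 54,386 × 100 = 29.0
Total dependency ratio = (11,191 + 15,771) / 54,386 × 100 = 26,962 / 54,386 × 100 = 49.6

Youth dependency ratio: 20.6
Old-age dependency ratio: 29.0
Total dependency ratio: 49.6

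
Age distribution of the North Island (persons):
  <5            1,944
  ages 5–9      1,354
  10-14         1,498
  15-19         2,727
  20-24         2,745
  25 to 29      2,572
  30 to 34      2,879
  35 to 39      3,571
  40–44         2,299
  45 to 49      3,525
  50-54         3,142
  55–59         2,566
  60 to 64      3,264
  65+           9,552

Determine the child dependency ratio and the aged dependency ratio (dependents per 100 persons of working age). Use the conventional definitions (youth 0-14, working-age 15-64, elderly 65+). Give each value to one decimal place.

Youth dependency ratio: 16.4
Old-age dependency ratio: 32.6

0–14: 1,944 + 1,354 + 1,498 = 4,796
15–64: 2,727 + 2,745 + 2,572 + 2,879 + 3,571 + 2,299 + 3,525 + 3,142 + 2,566 + 3,264 = 29,290
65+: 9,552
Youth dependency ratio = 4,796 / 29,290 × 100 = 16.4
Old-age dependency ratio = 9,552 / 29,290 × 100 = 32.6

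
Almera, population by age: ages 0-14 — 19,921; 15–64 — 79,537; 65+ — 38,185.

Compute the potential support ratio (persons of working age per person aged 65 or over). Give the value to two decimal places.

Potential support ratio = 79,537 / 38,185 = 2.08

Potential support ratio: 2.08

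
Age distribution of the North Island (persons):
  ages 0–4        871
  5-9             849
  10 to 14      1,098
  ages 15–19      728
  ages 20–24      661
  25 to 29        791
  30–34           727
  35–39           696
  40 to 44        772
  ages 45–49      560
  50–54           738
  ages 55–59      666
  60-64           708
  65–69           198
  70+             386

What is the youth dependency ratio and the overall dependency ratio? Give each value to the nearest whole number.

0–14: 871 + 849 + 1,098 = 2,818
15–64: 728 + 661 + 791 + 727 + 696 + 772 + 560 + 738 + 666 + 708 = 7,047
65+: 198 + 386 = 584
Youth dependency ratio = 2,818 / 7,047 × 100 = 40
Total dependency ratio = (2,818 + 584) / 7,047 × 100 = 3,402 / 7,047 × 100 = 48

Youth dependency ratio: 40
Total dependency ratio: 48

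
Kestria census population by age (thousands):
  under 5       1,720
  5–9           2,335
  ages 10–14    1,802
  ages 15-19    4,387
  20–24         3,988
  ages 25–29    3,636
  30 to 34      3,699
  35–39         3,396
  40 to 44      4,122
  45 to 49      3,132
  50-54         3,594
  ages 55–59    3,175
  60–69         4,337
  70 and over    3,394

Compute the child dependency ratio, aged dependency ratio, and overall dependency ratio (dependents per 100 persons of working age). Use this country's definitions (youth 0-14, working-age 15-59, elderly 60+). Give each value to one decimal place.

Youth dependency ratio: 17.7
Old-age dependency ratio: 23.3
Total dependency ratio: 41.0

0–14: 1,720 + 2,335 + 1,802 = 5,857
15–59: 4,387 + 3,988 + 3,636 + 3,699 + 3,396 + 4,122 + 3,132 + 3,594 + 3,175 = 33,129
60+: 4,337 + 3,394 = 7,731
Youth dependency ratio = 5,857 / 33,129 × 100 = 17.7
Old-age dependency ratio = 7,731 / 33,129 × 100 = 23.3
Total dependency ratio = (5,857 + 7,731) / 33,129 × 100 = 13,588 / 33,129 × 100 = 41.0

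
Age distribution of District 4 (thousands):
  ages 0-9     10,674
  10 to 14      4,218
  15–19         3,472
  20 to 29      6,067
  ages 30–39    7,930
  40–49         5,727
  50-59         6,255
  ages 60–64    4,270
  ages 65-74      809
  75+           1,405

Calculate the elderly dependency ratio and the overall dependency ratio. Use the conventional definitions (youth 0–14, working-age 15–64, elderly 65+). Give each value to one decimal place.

Old-age dependency ratio: 6.6
Total dependency ratio: 50.7

0–14: 10,674 + 4,218 = 14,892
15–64: 3,472 + 6,067 + 7,930 + 5,727 + 6,255 + 4,270 = 33,721
65+: 809 + 1,405 = 2,214
Old-age dependency ratio = 2,214 / 33,721 × 100 = 6.6
Total dependency ratio = (14,892 + 2,214) / 33,721 × 100 = 17,106 / 33,721 × 100 = 50.7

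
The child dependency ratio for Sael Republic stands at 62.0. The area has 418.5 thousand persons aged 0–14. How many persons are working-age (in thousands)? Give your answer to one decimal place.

Youth dependency ratio = youth / working-age × 100
62.0 = 418.5 / W × 100
⇒ 675.0

Working-age: 675.0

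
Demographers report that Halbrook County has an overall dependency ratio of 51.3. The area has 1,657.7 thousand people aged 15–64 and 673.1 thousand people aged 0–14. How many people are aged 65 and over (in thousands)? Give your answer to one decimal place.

Aged 65 and over: 177.3

Total dependency ratio = (youth + elderly) / working-age × 100
51.3 = (673.1 + E) / 1,657.7 × 100
⇒ 177.3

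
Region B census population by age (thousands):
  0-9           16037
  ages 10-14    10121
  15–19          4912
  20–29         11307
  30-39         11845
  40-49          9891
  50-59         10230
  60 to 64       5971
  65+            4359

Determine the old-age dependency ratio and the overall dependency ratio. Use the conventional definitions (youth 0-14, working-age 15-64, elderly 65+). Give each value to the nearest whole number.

Old-age dependency ratio: 8
Total dependency ratio: 56

0–14: 16037 + 10121 = 26158
15–64: 4912 + 11307 + 11845 + 9891 + 10230 + 5971 = 54156
65+: 4359
Old-age dependency ratio = 4359 / 54156 × 100 = 8
Total dependency ratio = (26158 + 4359) / 54156 × 100 = 30517 / 54156 × 100 = 56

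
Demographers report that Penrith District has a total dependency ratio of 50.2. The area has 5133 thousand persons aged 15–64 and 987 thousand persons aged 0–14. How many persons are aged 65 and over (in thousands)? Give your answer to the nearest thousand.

Aged 65 and over: 1590

Total dependency ratio = (youth + elderly) / working-age × 100
50.2 = (987 + E) / 5133 × 100
⇒ 1590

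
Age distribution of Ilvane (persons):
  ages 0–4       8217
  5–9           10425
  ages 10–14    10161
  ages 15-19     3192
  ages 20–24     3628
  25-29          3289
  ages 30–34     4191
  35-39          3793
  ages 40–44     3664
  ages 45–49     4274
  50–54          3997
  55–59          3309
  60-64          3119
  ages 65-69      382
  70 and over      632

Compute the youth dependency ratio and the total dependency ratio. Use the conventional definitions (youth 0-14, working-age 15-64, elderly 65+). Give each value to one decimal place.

0–14: 8217 + 10425 + 10161 = 28803
15–64: 3192 + 3628 + 3289 + 4191 + 3793 + 3664 + 4274 + 3997 + 3309 + 3119 = 36456
65+: 382 + 632 = 1014
Youth dependency ratio = 28803 / 36456 × 100 = 79.0
Total dependency ratio = (28803 + 1014) / 36456 × 100 = 29817 / 36456 × 100 = 81.8

Youth dependency ratio: 79.0
Total dependency ratio: 81.8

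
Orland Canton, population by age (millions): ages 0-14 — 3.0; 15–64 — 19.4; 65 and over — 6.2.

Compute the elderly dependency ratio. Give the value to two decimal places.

Old-age dependency ratio = 6.2 / 19.4 × 100 = 31.96

Old-age dependency ratio: 31.96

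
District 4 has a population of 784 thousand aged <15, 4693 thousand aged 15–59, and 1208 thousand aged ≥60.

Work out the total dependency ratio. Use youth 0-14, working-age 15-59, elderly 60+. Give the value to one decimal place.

Total dependency ratio = (784 + 1208) / 4693 × 100 = 1992 / 4693 × 100 = 42.4

Total dependency ratio: 42.4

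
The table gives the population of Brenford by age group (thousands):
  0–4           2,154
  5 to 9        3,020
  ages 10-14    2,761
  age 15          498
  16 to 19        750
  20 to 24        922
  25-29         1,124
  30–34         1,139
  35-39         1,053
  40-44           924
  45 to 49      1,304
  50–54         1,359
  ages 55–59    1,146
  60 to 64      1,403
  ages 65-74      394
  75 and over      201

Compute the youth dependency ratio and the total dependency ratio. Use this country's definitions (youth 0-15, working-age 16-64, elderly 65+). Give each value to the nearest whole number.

Youth dependency ratio: 76
Total dependency ratio: 81

0–15: 2,154 + 3,020 + 2,761 + 498 = 8,433
16–64: 750 + 922 + 1,124 + 1,139 + 1,053 + 924 + 1,304 + 1,359 + 1,146 + 1,403 = 11,124
65+: 394 + 201 = 595
Youth dependency ratio = 8,433 / 11,124 × 100 = 76
Total dependency ratio = (8,433 + 595) / 11,124 × 100 = 9,028 / 11,124 × 100 = 81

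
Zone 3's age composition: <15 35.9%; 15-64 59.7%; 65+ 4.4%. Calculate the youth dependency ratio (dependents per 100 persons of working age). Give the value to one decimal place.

Youth dependency ratio: 60.1

Youth dependency ratio = 35.9 / 59.7 × 100 = 60.1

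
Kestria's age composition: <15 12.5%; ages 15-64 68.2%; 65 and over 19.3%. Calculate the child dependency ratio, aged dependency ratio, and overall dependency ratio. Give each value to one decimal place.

Youth dependency ratio: 18.3
Old-age dependency ratio: 28.3
Total dependency ratio: 46.6

Youth dependency ratio = 12.5 / 68.2 × 100 = 18.3
Old-age dependency ratio = 19.3 / 68.2 × 100 = 28.3
Total dependency ratio = (12.5 + 19.3) / 68.2 × 100 = 31.8 / 68.2 × 100 = 46.6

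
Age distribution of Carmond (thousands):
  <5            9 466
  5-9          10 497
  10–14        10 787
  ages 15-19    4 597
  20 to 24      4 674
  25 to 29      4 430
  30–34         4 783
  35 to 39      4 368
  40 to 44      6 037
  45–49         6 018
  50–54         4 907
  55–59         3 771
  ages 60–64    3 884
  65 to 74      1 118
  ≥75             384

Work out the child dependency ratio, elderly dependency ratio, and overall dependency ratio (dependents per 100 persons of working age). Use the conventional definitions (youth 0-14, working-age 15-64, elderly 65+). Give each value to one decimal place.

0–14: 9 466 + 10 497 + 10 787 = 30 750
15–64: 4 597 + 4 674 + 4 430 + 4 783 + 4 368 + 6 037 + 6 018 + 4 907 + 3 771 + 3 884 = 47 469
65+: 1 118 + 384 = 1 502
Youth dependency ratio = 30 750 / 47 469 × 100 = 64.8
Old-age dependency ratio = 1 502 / 47 469 × 100 = 3.2
Total dependency ratio = (30 750 + 1 502) / 47 469 × 100 = 32 252 / 47 469 × 100 = 67.9

Youth dependency ratio: 64.8
Old-age dependency ratio: 3.2
Total dependency ratio: 67.9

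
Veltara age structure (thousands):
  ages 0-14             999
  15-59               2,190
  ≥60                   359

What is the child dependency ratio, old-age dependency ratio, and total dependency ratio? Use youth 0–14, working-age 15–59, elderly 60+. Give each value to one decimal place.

Youth dependency ratio: 45.6
Old-age dependency ratio: 16.4
Total dependency ratio: 62.0

Youth dependency ratio = 999 / 2,190 × 100 = 45.6
Old-age dependency ratio = 359 / 2,190 × 100 = 16.4
Total dependency ratio = (999 + 359) / 2,190 × 100 = 1,358 / 2,190 × 100 = 62.0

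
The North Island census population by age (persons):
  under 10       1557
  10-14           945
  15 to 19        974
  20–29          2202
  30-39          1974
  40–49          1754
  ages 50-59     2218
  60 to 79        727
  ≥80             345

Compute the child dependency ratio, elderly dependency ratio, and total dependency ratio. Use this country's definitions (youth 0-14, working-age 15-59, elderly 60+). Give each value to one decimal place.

Youth dependency ratio: 27.4
Old-age dependency ratio: 11.8
Total dependency ratio: 39.2

0–14: 1557 + 945 = 2502
15–59: 974 + 2202 + 1974 + 1754 + 2218 = 9122
60+: 727 + 345 = 1072
Youth dependency ratio = 2502 / 9122 × 100 = 27.4
Old-age dependency ratio = 1072 / 9122 × 100 = 11.8
Total dependency ratio = (2502 + 1072) / 9122 × 100 = 3574 / 9122 × 100 = 39.2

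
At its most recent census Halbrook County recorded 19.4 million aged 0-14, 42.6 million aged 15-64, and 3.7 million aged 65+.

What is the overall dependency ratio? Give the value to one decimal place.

Total dependency ratio: 54.2

Total dependency ratio = (19.4 + 3.7) / 42.6 × 100 = 23.1 / 42.6 × 100 = 54.2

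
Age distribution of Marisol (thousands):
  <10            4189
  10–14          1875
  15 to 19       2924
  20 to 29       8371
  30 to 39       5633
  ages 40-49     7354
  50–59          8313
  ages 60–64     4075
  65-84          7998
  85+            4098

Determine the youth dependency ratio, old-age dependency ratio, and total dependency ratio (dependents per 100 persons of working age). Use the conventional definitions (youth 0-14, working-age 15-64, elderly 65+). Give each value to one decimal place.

0–14: 4189 + 1875 = 6064
15–64: 2924 + 8371 + 5633 + 7354 + 8313 + 4075 = 36670
65+: 7998 + 4098 = 12096
Youth dependency ratio = 6064 / 36670 × 100 = 16.5
Old-age dependency ratio = 12096 / 36670 × 100 = 33.0
Total dependency ratio = (6064 + 12096) / 36670 × 100 = 18160 / 36670 × 100 = 49.5

Youth dependency ratio: 16.5
Old-age dependency ratio: 33.0
Total dependency ratio: 49.5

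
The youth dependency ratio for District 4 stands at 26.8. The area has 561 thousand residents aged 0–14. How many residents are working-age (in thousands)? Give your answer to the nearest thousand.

Working-age: 2093

Youth dependency ratio = youth / working-age × 100
26.8 = 561 / W × 100
⇒ 2093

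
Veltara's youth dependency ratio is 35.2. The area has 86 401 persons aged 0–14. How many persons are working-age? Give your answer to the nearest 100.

Youth dependency ratio = youth / working-age × 100
35.2 = 86 401 / W × 100
⇒ 245 500

Working-age: 245 500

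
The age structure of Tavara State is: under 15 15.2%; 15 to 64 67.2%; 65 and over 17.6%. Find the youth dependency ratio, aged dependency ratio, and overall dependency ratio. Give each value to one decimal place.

Youth dependency ratio: 22.6
Old-age dependency ratio: 26.2
Total dependency ratio: 48.8

Youth dependency ratio = 15.2 / 67.2 × 100 = 22.6
Old-age dependency ratio = 17.6 / 67.2 × 100 = 26.2
Total dependency ratio = (15.2 + 17.6) / 67.2 × 100 = 32.8 / 67.2 × 100 = 48.8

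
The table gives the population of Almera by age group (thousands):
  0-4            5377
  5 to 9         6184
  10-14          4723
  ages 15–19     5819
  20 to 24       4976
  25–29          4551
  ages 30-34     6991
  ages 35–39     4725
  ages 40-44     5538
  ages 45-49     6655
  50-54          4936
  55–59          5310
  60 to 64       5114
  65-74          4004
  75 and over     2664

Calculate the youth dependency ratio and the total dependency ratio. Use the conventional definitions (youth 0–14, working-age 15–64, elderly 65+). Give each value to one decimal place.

Youth dependency ratio: 29.8
Total dependency ratio: 42.0

0–14: 5377 + 6184 + 4723 = 16284
15–64: 5819 + 4976 + 4551 + 6991 + 4725 + 5538 + 6655 + 4936 + 5310 + 5114 = 54615
65+: 4004 + 2664 = 6668
Youth dependency ratio = 16284 / 54615 × 100 = 29.8
Total dependency ratio = (16284 + 6668) / 54615 × 100 = 22952 / 54615 × 100 = 42.0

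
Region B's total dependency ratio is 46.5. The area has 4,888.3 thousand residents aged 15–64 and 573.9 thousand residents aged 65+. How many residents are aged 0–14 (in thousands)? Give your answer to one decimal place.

Total dependency ratio = (youth + elderly) / working-age × 100
46.5 = (Y + 573.9) / 4,888.3 × 100
⇒ 1,699.2

Aged 0–14: 1,699.2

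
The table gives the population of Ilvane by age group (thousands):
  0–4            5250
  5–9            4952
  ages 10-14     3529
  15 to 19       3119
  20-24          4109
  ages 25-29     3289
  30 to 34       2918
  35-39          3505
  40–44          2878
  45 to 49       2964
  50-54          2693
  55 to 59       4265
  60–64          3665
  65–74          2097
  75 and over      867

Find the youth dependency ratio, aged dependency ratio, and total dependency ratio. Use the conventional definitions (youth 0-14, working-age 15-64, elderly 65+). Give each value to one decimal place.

Youth dependency ratio: 41.1
Old-age dependency ratio: 8.9
Total dependency ratio: 50.0

0–14: 5250 + 4952 + 3529 = 13731
15–64: 3119 + 4109 + 3289 + 2918 + 3505 + 2878 + 2964 + 2693 + 4265 + 3665 = 33405
65+: 2097 + 867 = 2964
Youth dependency ratio = 13731 / 33405 × 100 = 41.1
Old-age dependency ratio = 2964 / 33405 × 100 = 8.9
Total dependency ratio = (13731 + 2964) / 33405 × 100 = 16695 / 33405 × 100 = 50.0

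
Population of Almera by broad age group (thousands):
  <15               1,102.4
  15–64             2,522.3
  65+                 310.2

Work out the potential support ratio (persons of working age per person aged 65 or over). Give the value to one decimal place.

Potential support ratio = 2,522.3 / 310.2 = 8.1

Potential support ratio: 8.1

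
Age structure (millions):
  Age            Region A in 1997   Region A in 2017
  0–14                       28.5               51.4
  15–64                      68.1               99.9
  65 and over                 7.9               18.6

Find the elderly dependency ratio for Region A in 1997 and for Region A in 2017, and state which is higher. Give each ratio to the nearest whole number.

Region A in 1997: 12
Region A in 2017: 19
Higher: Region A in 2017

Region A in 1997: 7.9 / 68.1 × 100 = 12
Region A in 2017: 18.6 / 99.9 × 100 = 19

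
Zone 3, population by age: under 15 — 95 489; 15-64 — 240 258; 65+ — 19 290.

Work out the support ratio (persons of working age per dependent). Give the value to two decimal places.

Support ratio: 2.09

Support ratio = 240 258 / (95 489 + 19 290) = 240 258 / 114 779 = 2.09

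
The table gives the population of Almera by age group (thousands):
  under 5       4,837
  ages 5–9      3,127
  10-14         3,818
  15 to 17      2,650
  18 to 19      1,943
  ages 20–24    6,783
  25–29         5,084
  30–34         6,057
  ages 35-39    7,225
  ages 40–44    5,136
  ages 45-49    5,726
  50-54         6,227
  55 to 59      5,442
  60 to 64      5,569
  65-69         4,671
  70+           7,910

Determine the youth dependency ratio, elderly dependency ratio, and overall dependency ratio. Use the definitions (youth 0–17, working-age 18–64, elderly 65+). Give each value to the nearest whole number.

0–17: 4,837 + 3,127 + 3,818 + 2,650 = 14,432
18–64: 1,943 + 6,783 + 5,084 + 6,057 + 7,225 + 5,136 + 5,726 + 6,227 + 5,442 + 5,569 = 55,192
65+: 4,671 + 7,910 = 12,581
Youth dependency ratio = 14,432 / 55,192 × 100 = 26
Old-age dependency ratio = 12,581 / 55,192 × 100 = 23
Total dependency ratio = (14,432 + 12,581) / 55,192 × 100 = 27,013 / 55,192 × 100 = 49

Youth dependency ratio: 26
Old-age dependency ratio: 23
Total dependency ratio: 49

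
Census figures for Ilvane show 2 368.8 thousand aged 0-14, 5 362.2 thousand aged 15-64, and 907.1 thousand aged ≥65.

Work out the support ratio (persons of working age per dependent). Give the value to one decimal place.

Support ratio: 1.6

Support ratio = 5 362.2 / (2 368.8 + 907.1) = 5 362.2 / 3 275.9 = 1.6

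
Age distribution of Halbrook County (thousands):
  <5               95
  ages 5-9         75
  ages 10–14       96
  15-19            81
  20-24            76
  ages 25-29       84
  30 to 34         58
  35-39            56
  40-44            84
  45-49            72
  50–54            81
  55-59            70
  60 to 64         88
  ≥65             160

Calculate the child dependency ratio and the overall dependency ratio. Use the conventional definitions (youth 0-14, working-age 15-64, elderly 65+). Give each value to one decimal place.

Youth dependency ratio: 35.5
Total dependency ratio: 56.8

0–14: 95 + 75 + 96 = 266
15–64: 81 + 76 + 84 + 58 + 56 + 84 + 72 + 81 + 70 + 88 = 750
65+: 160
Youth dependency ratio = 266 / 750 × 100 = 35.5
Total dependency ratio = (266 + 160) / 750 × 100 = 426 / 750 × 100 = 56.8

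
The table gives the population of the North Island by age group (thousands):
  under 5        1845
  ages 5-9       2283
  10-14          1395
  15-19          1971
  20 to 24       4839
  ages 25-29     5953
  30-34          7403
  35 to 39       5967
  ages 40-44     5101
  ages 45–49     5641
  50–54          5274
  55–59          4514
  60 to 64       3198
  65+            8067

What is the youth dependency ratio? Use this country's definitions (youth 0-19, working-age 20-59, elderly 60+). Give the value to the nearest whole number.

0–19: 1845 + 2283 + 1395 + 1971 = 7494
20–59: 4839 + 5953 + 7403 + 5967 + 5101 + 5641 + 5274 + 4514 = 44692
60+: 3198 + 8067 = 11265
Youth dependency ratio = 7494 / 44692 × 100 = 17

Youth dependency ratio: 17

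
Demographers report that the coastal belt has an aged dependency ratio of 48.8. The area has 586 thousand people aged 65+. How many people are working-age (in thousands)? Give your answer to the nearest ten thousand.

Old-age dependency ratio = elderly / working-age × 100
48.8 = 586 / W × 100
⇒ 1,200

Working-age: 1,200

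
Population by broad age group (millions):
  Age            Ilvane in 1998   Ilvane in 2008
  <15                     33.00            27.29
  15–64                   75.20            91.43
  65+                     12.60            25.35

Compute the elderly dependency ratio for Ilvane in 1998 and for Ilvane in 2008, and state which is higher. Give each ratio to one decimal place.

Ilvane in 1998: 16.8
Ilvane in 2008: 27.7
Higher: Ilvane in 2008

Ilvane in 1998: 12.60 / 75.20 × 100 = 16.8
Ilvane in 2008: 25.35 / 91.43 × 100 = 27.7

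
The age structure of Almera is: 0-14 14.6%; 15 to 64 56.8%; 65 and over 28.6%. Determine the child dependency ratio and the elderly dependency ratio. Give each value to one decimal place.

Youth dependency ratio: 25.7
Old-age dependency ratio: 50.4

Youth dependency ratio = 14.6 / 56.8 × 100 = 25.7
Old-age dependency ratio = 28.6 / 56.8 × 100 = 50.4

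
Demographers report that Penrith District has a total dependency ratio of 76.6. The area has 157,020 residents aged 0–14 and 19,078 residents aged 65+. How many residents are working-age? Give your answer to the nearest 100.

Working-age: 229,900

Total dependency ratio = (youth + elderly) / working-age × 100
76.6 = (157,020 + 19,078) / W × 100
⇒ 229,900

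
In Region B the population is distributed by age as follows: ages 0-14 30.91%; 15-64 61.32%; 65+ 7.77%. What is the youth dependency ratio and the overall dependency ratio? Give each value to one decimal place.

Youth dependency ratio = 30.91 / 61.32 × 100 = 50.4
Total dependency ratio = (30.91 + 7.77) / 61.32 × 100 = 38.68 / 61.32 × 100 = 63.1

Youth dependency ratio: 50.4
Total dependency ratio: 63.1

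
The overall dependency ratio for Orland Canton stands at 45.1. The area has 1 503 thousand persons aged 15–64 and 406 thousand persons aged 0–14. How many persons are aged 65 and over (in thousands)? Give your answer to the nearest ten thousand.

Total dependency ratio = (youth + elderly) / working-age × 100
45.1 = (406 + E) / 1 503 × 100
⇒ 270

Aged 65 and over: 270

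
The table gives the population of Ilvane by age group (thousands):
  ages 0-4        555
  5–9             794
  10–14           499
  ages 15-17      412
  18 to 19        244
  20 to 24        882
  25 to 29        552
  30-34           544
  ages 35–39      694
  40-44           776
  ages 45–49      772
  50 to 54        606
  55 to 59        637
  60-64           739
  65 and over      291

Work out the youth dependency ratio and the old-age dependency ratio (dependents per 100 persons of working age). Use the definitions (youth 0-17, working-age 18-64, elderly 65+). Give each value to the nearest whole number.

0–17: 555 + 794 + 499 + 412 = 2 260
18–64: 244 + 882 + 552 + 544 + 694 + 776 + 772 + 606 + 637 + 739 = 6 446
65+: 291
Youth dependency ratio = 2 260 / 6 446 × 100 = 35
Old-age dependency ratio = 291 / 6 446 × 100 = 5

Youth dependency ratio: 35
Old-age dependency ratio: 5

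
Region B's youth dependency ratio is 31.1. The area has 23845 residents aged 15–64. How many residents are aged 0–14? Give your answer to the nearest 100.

Aged 0–14: 7400

Youth dependency ratio = youth / working-age × 100
31.1 = Y / 23845 × 100
⇒ 7400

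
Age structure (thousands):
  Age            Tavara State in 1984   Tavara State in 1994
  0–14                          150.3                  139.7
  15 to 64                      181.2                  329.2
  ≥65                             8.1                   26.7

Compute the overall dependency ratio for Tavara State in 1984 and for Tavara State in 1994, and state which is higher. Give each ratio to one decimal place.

Tavara State in 1984: 87.4
Tavara State in 1994: 50.5
Higher: Tavara State in 1984

Tavara State in 1984: (150.3 + 8.1) / 181.2 × 100 = 158.4 / 181.2 × 100 = 87.4
Tavara State in 1994: (139.7 + 26.7) / 329.2 × 100 = 166.4 / 329.2 × 100 = 50.5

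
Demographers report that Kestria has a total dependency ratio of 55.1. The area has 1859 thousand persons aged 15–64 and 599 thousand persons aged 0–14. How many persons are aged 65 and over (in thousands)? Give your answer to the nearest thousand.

Aged 65 and over: 425

Total dependency ratio = (youth + elderly) / working-age × 100
55.1 = (599 + E) / 1859 × 100
⇒ 425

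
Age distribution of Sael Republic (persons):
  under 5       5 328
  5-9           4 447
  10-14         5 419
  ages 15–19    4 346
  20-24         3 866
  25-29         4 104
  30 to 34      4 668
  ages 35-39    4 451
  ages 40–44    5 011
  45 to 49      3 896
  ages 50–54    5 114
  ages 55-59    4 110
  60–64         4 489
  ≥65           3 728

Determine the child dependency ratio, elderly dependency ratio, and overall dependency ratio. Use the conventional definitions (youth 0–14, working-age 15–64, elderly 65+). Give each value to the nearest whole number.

0–14: 5 328 + 4 447 + 5 419 = 15 194
15–64: 4 346 + 3 866 + 4 104 + 4 668 + 4 451 + 5 011 + 3 896 + 5 114 + 4 110 + 4 489 = 44 055
65+: 3 728
Youth dependency ratio = 15 194 / 44 055 × 100 = 34
Old-age dependency ratio = 3 728 / 44 055 × 100 = 8
Total dependency ratio = (15 194 + 3 728) / 44 055 × 100 = 18 922 / 44 055 × 100 = 43

Youth dependency ratio: 34
Old-age dependency ratio: 8
Total dependency ratio: 43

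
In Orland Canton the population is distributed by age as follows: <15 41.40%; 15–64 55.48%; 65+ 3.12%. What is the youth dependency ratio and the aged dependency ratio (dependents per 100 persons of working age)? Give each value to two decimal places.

Youth dependency ratio = 41.40 / 55.48 × 100 = 74.62
Old-age dependency ratio = 3.12 / 55.48 × 100 = 5.62

Youth dependency ratio: 74.62
Old-age dependency ratio: 5.62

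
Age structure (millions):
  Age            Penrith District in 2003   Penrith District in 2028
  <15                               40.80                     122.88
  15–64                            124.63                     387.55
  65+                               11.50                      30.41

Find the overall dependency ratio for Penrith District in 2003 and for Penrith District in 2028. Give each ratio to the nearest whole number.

Penrith District in 2003: (40.80 + 11.50) / 124.63 × 100 = 52.30 / 124.63 × 100 = 42
Penrith District in 2028: (122.88 + 30.41) / 387.55 × 100 = 153.29 / 387.55 × 100 = 40

Penrith District in 2003: 42
Penrith District in 2028: 40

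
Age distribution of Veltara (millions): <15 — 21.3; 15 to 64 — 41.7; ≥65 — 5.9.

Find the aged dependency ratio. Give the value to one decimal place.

Old-age dependency ratio: 14.1

Old-age dependency ratio = 5.9 / 41.7 × 100 = 14.1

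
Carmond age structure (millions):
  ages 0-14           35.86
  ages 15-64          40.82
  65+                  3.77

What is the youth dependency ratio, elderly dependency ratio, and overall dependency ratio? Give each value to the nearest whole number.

Youth dependency ratio = 35.86 / 40.82 × 100 = 88
Old-age dependency ratio = 3.77 / 40.82 × 100 = 9
Total dependency ratio = (35.86 + 3.77) / 40.82 × 100 = 39.63 / 40.82 × 100 = 97

Youth dependency ratio: 88
Old-age dependency ratio: 9
Total dependency ratio: 97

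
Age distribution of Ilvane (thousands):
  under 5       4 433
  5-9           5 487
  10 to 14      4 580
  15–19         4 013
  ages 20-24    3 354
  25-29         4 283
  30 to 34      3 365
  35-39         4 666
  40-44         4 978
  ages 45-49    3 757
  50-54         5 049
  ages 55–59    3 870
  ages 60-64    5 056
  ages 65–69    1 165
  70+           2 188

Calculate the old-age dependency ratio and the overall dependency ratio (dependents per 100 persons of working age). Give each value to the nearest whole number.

Old-age dependency ratio: 8
Total dependency ratio: 42

0–14: 4 433 + 5 487 + 4 580 = 14 500
15–64: 4 013 + 3 354 + 4 283 + 3 365 + 4 666 + 4 978 + 3 757 + 5 049 + 3 870 + 5 056 = 42 391
65+: 1 165 + 2 188 = 3 353
Old-age dependency ratio = 3 353 / 42 391 × 100 = 8
Total dependency ratio = (14 500 + 3 353) / 42 391 × 100 = 17 853 / 42 391 × 100 = 42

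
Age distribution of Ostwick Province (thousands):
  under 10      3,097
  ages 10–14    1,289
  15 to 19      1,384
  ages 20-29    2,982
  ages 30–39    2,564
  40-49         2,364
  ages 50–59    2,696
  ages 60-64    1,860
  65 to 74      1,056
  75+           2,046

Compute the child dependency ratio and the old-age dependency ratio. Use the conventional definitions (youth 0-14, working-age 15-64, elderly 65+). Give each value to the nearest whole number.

0–14: 3,097 + 1,289 = 4,386
15–64: 1,384 + 2,982 + 2,564 + 2,364 + 2,696 + 1,860 = 13,850
65+: 1,056 + 2,046 = 3,102
Youth dependency ratio = 4,386 / 13,850 × 100 = 32
Old-age dependency ratio = 3,102 / 13,850 × 100 = 22

Youth dependency ratio: 32
Old-age dependency ratio: 22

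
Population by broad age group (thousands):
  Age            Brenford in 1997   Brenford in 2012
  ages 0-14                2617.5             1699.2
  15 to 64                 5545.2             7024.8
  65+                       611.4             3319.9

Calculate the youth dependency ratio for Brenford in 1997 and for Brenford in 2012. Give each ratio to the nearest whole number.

Brenford in 1997: 2617.5 / 5545.2 × 100 = 47
Brenford in 2012: 1699.2 / 7024.8 × 100 = 24

Brenford in 1997: 47
Brenford in 2012: 24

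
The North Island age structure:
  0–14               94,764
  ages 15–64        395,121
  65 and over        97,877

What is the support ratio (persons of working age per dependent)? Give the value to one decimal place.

Support ratio = 395,121 / (94,764 + 97,877) = 395,121 / 192,641 = 2.1

Support ratio: 2.1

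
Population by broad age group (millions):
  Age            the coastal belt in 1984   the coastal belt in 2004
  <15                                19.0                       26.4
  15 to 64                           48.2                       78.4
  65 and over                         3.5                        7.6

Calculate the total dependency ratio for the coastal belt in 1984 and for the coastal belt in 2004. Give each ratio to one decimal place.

the coastal belt in 1984: 46.7
the coastal belt in 2004: 43.4

the coastal belt in 1984: (19.0 + 3.5) / 48.2 × 100 = 22.5 / 48.2 × 100 = 46.7
the coastal belt in 2004: (26.4 + 7.6) / 78.4 × 100 = 34.0 / 78.4 × 100 = 43.4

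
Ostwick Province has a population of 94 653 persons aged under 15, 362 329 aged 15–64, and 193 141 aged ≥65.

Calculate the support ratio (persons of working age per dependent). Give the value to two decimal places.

Support ratio: 1.26

Support ratio = 362 329 / (94 653 + 193 141) = 362 329 / 287 794 = 1.26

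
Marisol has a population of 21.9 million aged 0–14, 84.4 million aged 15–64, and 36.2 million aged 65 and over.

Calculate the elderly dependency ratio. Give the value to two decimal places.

Old-age dependency ratio: 42.89

Old-age dependency ratio = 36.2 / 84.4 × 100 = 42.89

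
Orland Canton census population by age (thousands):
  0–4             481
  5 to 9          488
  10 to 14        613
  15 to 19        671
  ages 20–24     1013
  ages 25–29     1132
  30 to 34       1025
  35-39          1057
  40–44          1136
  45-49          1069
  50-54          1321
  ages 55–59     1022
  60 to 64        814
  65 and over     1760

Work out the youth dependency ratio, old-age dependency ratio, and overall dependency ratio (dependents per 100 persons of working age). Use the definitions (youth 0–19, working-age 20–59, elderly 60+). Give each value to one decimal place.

0–19: 481 + 488 + 613 + 671 = 2253
20–59: 1013 + 1132 + 1025 + 1057 + 1136 + 1069 + 1321 + 1022 = 8775
60+: 814 + 1760 = 2574
Youth dependency ratio = 2253 / 8775 × 100 = 25.7
Old-age dependency ratio = 2574 / 8775 × 100 = 29.3
Total dependency ratio = (2253 + 2574) / 8775 × 100 = 4827 / 8775 × 100 = 55.0

Youth dependency ratio: 25.7
Old-age dependency ratio: 29.3
Total dependency ratio: 55.0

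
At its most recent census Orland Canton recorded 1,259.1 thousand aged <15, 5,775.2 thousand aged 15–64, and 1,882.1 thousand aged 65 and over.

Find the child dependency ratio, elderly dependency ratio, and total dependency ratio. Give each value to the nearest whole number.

Youth dependency ratio = 1,259.1 / 5,775.2 × 100 = 22
Old-age dependency ratio = 1,882.1 / 5,775.2 × 100 = 33
Total dependency ratio = (1,259.1 + 1,882.1) / 5,775.2 × 100 = 3,141.2 / 5,775.2 × 100 = 54

Youth dependency ratio: 22
Old-age dependency ratio: 33
Total dependency ratio: 54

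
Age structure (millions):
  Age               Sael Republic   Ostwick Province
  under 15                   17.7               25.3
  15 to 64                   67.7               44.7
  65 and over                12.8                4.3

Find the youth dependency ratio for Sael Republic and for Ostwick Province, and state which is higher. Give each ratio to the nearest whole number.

Sael Republic: 26
Ostwick Province: 57
Higher: Ostwick Province

Sael Republic: 17.7 / 67.7 × 100 = 26
Ostwick Province: 25.3 / 44.7 × 100 = 57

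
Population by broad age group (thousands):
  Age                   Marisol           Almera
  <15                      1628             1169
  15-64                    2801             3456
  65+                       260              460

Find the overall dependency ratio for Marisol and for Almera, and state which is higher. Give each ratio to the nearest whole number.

Marisol: 67
Almera: 47
Higher: Marisol

Marisol: (1628 + 260) / 2801 × 100 = 1888 / 2801 × 100 = 67
Almera: (1169 + 460) / 3456 × 100 = 1629 / 3456 × 100 = 47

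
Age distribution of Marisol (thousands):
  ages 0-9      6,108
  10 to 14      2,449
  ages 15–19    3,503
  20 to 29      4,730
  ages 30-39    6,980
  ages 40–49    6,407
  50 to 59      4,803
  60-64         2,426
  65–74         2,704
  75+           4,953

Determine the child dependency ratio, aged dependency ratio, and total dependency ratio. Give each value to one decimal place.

Youth dependency ratio: 29.7
Old-age dependency ratio: 26.5
Total dependency ratio: 56.2

0–14: 6,108 + 2,449 = 8,557
15–64: 3,503 + 4,730 + 6,980 + 6,407 + 4,803 + 2,426 = 28,849
65+: 2,704 + 4,953 = 7,657
Youth dependency ratio = 8,557 / 28,849 × 100 = 29.7
Old-age dependency ratio = 7,657 / 28,849 × 100 = 26.5
Total dependency ratio = (8,557 + 7,657) / 28,849 × 100 = 16,214 / 28,849 × 100 = 56.2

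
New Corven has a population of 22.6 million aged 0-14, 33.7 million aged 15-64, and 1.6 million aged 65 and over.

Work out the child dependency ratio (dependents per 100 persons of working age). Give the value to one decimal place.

Youth dependency ratio: 67.1

Youth dependency ratio = 22.6 / 33.7 × 100 = 67.1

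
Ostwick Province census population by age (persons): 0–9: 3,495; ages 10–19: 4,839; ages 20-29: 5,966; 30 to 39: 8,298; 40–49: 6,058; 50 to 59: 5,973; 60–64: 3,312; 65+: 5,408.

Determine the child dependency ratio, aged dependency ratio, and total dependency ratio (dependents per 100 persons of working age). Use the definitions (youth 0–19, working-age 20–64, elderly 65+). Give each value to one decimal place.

0–19: 3,495 + 4,839 = 8,334
20–64: 5,966 + 8,298 + 6,058 + 5,973 + 3,312 = 29,607
65+: 5,408
Youth dependency ratio = 8,334 / 29,607 × 100 = 28.1
Old-age dependency ratio = 5,408 / 29,607 × 100 = 18.3
Total dependency ratio = (8,334 + 5,408) / 29,607 × 100 = 13,742 / 29,607 × 100 = 46.4

Youth dependency ratio: 28.1
Old-age dependency ratio: 18.3
Total dependency ratio: 46.4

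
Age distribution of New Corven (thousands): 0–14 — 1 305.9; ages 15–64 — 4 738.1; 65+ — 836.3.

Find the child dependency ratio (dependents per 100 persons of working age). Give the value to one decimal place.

Youth dependency ratio: 27.6

Youth dependency ratio = 1 305.9 / 4 738.1 × 100 = 27.6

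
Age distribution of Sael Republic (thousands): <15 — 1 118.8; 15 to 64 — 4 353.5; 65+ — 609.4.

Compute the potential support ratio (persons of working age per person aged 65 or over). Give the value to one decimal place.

Potential support ratio = 4 353.5 / 609.4 = 7.1

Potential support ratio: 7.1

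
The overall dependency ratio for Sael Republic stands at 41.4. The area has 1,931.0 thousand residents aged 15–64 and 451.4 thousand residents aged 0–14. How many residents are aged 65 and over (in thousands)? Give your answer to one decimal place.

Aged 65 and over: 348.0

Total dependency ratio = (youth + elderly) / working-age × 100
41.4 = (451.4 + E) / 1,931.0 × 100
⇒ 348.0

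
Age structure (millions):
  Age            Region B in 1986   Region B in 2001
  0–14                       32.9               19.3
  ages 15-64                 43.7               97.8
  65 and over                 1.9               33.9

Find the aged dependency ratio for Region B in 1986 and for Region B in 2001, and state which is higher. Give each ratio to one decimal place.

Region B in 1986: 1.9 / 43.7 × 100 = 4.3
Region B in 2001: 33.9 / 97.8 × 100 = 34.7

Region B in 1986: 4.3
Region B in 2001: 34.7
Higher: Region B in 2001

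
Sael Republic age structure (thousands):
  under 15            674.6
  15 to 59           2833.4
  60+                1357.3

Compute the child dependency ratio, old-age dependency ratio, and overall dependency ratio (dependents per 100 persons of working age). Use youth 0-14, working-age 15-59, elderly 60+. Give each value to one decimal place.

Youth dependency ratio = 674.6 / 2833.4 × 100 = 23.8
Old-age dependency ratio = 1357.3 / 2833.4 × 100 = 47.9
Total dependency ratio = (674.6 + 1357.3) / 2833.4 × 100 = 2031.9 / 2833.4 × 100 = 71.7

Youth dependency ratio: 23.8
Old-age dependency ratio: 47.9
Total dependency ratio: 71.7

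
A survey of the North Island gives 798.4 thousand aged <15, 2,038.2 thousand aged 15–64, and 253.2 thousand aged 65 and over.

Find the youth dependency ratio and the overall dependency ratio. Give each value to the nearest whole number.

Youth dependency ratio = 798.4 / 2,038.2 × 100 = 39
Total dependency ratio = (798.4 + 253.2) / 2,038.2 × 100 = 1,051.6 / 2,038.2 × 100 = 52

Youth dependency ratio: 39
Total dependency ratio: 52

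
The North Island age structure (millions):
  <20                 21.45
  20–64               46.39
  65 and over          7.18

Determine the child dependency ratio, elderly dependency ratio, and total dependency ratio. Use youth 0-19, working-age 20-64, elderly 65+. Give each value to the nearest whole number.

Youth dependency ratio = 21.45 / 46.39 × 100 = 46
Old-age dependency ratio = 7.18 / 46.39 × 100 = 15
Total dependency ratio = (21.45 + 7.18) / 46.39 × 100 = 28.63 / 46.39 × 100 = 62

Youth dependency ratio: 46
Old-age dependency ratio: 15
Total dependency ratio: 62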